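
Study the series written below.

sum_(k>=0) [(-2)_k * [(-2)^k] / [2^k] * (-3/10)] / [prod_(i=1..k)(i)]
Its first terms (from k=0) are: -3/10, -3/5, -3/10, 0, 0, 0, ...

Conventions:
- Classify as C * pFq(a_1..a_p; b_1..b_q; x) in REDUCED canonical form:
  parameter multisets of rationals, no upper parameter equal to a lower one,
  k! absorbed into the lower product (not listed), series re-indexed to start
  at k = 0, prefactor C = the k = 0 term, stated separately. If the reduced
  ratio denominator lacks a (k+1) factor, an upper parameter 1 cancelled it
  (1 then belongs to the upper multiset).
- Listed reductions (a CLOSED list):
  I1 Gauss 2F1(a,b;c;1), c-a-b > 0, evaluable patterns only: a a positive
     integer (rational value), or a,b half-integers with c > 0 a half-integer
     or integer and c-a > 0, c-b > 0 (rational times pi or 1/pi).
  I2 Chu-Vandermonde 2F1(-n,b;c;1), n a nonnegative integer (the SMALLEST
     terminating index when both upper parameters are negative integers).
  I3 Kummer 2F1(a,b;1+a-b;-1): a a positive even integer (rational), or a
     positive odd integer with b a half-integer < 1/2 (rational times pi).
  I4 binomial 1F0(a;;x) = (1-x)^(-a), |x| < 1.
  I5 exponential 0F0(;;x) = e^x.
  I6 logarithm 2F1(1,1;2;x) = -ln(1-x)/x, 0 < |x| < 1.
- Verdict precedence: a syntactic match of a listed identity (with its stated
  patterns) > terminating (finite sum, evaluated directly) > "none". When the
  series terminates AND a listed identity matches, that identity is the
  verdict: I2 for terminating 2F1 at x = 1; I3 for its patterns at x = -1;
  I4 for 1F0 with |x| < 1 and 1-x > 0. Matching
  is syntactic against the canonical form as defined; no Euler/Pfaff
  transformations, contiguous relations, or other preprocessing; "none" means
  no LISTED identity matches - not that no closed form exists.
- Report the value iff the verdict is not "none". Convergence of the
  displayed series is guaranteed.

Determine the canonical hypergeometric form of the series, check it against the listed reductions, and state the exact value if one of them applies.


Classification (C = -3/10): 1F0 with upper {-2}, lower {-}, argument x = -1. Verdict: terminating - upper -2 stops the sum at k = 2; the 3 terms are added exactly. Exact value: -6/5.

Key step: x = (-1) and the product of the first k integers (prefactor -3/10) is k!.
Term ratio: r(k) = (-1) * (k-2) / [(k+1)] ; factor over Q: parameters, x = (-1), and C = -3/10.


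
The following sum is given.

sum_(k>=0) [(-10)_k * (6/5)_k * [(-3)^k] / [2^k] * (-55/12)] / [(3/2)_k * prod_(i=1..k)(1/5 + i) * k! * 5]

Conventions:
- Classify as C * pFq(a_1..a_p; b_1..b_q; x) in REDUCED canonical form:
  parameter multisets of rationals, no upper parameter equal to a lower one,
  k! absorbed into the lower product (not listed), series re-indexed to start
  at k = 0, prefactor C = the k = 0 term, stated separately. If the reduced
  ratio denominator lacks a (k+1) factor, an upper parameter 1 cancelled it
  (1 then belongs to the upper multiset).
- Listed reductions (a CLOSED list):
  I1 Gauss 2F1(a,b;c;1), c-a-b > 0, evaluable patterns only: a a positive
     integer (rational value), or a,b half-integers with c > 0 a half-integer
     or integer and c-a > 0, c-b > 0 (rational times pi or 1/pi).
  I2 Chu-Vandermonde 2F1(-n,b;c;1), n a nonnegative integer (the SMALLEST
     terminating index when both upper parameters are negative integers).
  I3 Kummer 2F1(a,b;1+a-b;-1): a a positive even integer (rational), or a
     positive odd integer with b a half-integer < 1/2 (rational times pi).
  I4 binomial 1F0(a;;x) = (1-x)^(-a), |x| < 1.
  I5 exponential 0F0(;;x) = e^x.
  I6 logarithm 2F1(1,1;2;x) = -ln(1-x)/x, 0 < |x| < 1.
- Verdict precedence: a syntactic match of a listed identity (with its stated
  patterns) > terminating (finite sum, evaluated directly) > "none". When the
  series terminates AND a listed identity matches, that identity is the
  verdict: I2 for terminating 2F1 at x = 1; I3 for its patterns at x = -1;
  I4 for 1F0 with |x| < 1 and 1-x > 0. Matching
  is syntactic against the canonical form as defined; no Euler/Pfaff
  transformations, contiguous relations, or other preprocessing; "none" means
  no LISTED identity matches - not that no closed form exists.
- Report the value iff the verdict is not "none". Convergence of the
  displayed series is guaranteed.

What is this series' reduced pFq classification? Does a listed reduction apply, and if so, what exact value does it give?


This is -11/12 * 1F1(-10; 3/2; -3/2) in reduced canonical form. Verdict: terminating. With -10 upstairs the series is a 11-term polynomial sum; evaluated term by term. Exact value: -1329938312/15431325.

Key observation: t_0 = -11/12 here, and the parameter 6/5 appears in both the upper and lower lists and cancels.
Term ratio: r(k) = (-3/2) * (k-10) / [(k+3/2) (k+1)] - rational in k, leading ratio (-3/2); with t_0 = -11/12, classification follows.


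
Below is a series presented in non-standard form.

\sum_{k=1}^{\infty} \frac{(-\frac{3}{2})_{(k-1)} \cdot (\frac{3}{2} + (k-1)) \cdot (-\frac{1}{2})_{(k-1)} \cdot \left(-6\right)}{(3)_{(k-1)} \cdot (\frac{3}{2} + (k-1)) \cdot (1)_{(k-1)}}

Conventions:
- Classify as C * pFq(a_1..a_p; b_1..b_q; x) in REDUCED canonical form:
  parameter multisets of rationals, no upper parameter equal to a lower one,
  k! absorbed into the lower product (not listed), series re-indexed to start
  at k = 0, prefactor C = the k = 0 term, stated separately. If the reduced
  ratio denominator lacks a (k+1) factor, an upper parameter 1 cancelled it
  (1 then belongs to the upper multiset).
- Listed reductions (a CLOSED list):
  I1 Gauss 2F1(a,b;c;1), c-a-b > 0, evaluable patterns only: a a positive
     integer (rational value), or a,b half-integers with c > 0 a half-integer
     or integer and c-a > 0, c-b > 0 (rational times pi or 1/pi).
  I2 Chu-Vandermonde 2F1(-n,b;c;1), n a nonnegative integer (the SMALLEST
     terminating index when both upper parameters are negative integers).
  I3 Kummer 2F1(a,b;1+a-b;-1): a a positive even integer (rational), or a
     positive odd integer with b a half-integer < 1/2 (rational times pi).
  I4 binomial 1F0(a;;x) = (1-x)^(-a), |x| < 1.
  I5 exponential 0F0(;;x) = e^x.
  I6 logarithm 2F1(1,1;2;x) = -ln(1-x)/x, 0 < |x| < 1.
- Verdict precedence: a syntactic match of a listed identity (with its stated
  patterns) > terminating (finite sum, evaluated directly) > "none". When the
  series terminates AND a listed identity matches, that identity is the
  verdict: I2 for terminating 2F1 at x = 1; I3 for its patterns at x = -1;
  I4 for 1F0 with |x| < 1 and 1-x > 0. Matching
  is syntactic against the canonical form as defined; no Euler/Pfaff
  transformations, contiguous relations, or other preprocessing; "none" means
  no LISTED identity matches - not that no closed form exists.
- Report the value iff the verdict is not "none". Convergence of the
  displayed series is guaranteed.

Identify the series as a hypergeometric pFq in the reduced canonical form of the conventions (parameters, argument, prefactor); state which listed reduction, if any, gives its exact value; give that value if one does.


At argument 1: a 2F1 with upper {-\frac{3}{2}, -\frac{1}{2}}, lower {3}, scaled by C = -6. Verdict at x = 1: Gauss's theorem I1 (half-integer case) matches (x = 1; upper {-\frac{3}{2}, -\frac{1}{2}} half-integers, c = 3 in the evaluable pattern). Exact value: \left(-\frac{4096}{175}\right) / \pi.

Key step: x = 1 and k + 3/2 divides numerator and denominator alike; C = -6 after cancelling.
Consecutive-term ratio: r(k) = 1 * (k-\frac{3}{2}) (k-\frac{1}{2}) / [(k+3) (k+1)] ; factor over Q: parameters, x = 1, and C = -6.


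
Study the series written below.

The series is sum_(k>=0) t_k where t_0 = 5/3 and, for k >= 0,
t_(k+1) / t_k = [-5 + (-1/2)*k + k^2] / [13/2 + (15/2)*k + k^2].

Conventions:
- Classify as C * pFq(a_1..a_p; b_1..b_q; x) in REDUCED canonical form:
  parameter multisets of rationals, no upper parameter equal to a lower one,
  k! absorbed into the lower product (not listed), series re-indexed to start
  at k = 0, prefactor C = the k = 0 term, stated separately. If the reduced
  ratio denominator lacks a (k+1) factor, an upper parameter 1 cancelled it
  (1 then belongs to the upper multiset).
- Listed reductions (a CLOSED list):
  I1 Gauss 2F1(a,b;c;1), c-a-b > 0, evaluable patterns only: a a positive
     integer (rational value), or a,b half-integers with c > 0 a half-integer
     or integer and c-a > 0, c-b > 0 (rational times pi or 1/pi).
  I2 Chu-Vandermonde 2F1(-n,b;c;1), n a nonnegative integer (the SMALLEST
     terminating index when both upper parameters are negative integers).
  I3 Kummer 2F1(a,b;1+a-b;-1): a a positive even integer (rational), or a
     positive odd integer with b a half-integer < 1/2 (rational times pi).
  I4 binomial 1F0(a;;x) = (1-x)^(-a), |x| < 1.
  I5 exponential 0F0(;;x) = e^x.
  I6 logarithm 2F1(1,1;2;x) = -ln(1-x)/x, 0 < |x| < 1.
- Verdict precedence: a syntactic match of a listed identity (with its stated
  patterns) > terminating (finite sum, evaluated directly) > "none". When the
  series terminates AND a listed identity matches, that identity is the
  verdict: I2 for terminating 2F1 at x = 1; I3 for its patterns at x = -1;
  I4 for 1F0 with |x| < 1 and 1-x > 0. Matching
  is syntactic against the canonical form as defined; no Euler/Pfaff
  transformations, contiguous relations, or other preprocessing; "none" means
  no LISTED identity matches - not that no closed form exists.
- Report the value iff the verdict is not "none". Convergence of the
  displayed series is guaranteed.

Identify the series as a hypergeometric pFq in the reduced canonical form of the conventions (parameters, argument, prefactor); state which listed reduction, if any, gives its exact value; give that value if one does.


Canonical form: C = 5/3 times 2F1 with upper {-5/2, 2}, lower {13/2}, x = 1. Verdict: Gauss (I1, integer-parameter pattern) fires (x = 1: the Gamma ratio telescopes since c-a-b = 7 > 0 and a = 2 in Z>0). Its exact value is 165/224.

Key observation: t_0 = 5/3 here, and factor the ratio over Q (C = 5/3, x = 1): negated roots = parameters.
Consecutive-term ratio: r(k) = 1 * (k-5/2) (k+2) / [(k+13/2) (k+1)] ; factor over Q: parameters, x = 1, and C = 5/3.


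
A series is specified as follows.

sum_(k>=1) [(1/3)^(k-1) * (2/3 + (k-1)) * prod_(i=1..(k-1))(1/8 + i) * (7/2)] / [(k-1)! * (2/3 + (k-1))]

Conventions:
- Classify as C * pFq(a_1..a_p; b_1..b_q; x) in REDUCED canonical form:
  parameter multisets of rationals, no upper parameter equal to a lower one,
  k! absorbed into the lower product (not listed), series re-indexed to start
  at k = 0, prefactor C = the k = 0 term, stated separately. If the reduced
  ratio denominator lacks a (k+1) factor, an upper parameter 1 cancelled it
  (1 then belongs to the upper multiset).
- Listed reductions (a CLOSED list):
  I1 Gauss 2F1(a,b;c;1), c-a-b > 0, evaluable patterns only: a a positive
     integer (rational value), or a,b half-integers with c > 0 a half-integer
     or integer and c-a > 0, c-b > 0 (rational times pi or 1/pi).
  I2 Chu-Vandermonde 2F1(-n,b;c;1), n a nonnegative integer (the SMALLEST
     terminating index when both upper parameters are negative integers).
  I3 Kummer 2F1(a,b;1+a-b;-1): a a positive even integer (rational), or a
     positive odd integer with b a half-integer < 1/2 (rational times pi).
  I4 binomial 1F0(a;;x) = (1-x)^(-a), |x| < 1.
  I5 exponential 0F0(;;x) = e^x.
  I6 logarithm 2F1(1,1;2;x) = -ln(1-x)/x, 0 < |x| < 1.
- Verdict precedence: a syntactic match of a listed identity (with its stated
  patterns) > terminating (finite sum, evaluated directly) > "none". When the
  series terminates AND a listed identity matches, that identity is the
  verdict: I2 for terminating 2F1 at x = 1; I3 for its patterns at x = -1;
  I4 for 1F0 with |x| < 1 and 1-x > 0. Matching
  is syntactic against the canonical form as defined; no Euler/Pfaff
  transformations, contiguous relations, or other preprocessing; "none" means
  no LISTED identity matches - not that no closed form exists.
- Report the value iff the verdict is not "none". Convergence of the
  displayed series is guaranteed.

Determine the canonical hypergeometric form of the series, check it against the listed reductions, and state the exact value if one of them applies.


x = 1/3 here; the reduced form reads 1F0, upper {9/8}, lower {-}, C = 7/2. Verdict: binomial (I4) applies (the 1F0 binomial series: exponent -9/8, x = 1/3). Its exact value is (7/2) * (2/3)^(-9/8).

First insight: x = (1/3) and the running product (prefactor 7/2) telescopes to a rising factorial.
Consecutive-term ratio: r(k) = (1/3) * (k+9/8) / [(k+1)] - rational; roots negated = parameters, x = (1/3), C = 7/2.


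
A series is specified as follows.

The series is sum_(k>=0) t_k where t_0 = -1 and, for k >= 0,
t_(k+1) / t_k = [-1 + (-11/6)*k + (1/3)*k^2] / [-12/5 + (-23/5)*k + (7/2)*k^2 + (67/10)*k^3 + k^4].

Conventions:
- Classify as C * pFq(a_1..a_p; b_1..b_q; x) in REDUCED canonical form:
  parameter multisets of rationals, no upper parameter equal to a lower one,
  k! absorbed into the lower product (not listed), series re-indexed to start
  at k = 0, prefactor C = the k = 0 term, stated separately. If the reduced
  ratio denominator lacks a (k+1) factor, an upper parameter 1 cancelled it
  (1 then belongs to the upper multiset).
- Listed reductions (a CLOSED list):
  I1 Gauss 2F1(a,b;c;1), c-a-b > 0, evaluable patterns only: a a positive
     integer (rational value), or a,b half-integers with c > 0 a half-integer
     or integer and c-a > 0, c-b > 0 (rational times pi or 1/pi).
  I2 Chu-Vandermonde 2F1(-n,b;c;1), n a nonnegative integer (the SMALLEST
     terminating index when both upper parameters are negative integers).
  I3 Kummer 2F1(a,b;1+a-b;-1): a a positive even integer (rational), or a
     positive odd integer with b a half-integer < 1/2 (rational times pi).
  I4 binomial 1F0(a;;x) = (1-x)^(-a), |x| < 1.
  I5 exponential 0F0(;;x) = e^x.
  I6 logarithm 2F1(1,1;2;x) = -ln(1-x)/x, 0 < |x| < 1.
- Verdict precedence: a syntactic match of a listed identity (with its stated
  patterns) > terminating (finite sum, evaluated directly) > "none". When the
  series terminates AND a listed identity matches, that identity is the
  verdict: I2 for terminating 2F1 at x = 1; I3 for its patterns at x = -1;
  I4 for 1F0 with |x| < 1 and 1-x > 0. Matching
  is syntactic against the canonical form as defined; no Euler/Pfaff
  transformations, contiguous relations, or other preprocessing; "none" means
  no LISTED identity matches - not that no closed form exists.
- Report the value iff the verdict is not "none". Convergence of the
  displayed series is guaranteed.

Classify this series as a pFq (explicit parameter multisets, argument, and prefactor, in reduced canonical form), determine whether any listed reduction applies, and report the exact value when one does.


Prefactor -1, argument 1/3: 1F2 with upper {-6} over lower {-4/5, 6}. Verdict: terminating (-6 upstairs). 7 nonzero terms in all; added directly. Sum: -5076367149193/4302047490048.

The tell: t_0 = -1 here, and factor the ratio over Q (C = -1, x = 1/3): negated roots = parameters.
Consecutive-term ratio: r(k) = (1/3) * (k-6) / [(k-4/5) (k+6) (k+1)] - rational; roots negated = parameters, x = (1/3), C = -1.


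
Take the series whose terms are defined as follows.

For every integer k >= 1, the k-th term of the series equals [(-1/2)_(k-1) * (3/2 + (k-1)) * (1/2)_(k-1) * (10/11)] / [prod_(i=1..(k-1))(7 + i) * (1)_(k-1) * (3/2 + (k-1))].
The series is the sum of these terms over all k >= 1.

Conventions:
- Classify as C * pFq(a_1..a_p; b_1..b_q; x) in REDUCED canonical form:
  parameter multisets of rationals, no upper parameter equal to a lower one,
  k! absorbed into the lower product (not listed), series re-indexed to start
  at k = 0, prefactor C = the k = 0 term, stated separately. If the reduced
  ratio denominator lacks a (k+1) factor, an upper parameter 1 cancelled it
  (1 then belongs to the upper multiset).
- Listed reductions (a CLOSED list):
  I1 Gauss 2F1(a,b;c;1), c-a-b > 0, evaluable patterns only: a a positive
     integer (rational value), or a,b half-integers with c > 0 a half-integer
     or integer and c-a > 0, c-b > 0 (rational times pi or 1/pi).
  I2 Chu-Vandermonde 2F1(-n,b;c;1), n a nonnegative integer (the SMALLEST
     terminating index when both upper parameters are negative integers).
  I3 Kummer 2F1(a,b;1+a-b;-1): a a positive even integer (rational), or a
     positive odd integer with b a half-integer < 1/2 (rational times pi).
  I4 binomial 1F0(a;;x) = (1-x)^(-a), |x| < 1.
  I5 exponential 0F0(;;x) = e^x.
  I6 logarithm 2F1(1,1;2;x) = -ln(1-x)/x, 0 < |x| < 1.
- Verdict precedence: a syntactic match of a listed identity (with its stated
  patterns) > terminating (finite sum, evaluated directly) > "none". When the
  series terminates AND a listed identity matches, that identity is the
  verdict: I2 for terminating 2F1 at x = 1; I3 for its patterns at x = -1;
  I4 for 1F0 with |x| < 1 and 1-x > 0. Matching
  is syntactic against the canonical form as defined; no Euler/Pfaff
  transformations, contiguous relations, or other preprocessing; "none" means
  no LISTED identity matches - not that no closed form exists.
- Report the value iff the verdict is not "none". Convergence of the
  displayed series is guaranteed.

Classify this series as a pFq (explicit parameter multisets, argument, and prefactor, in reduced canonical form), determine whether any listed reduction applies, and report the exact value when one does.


Prefactor 10/11, argument 1: 2F1 with upper {-1/2, 1/2} over lower {8}. Verdict at x = 1: Gauss's theorem I1 (half-integer case) matches (x = 1; upper {-1/2, 1/2} half-integers, c = 8 in the evaluable pattern). Hence: (16777216/6073353) / pi.

First insight: x = 1 and k + 3/2 divides numerator and denominator alike; C = 10/11, x = 1 after cancelling.
Adjacent-term ratio: r(k) = 1 * (k-1/2) (k+1/2) / [(k+8) (k+1)] - rational in k. x = 1; t_0 = 10/11; negate the roots.


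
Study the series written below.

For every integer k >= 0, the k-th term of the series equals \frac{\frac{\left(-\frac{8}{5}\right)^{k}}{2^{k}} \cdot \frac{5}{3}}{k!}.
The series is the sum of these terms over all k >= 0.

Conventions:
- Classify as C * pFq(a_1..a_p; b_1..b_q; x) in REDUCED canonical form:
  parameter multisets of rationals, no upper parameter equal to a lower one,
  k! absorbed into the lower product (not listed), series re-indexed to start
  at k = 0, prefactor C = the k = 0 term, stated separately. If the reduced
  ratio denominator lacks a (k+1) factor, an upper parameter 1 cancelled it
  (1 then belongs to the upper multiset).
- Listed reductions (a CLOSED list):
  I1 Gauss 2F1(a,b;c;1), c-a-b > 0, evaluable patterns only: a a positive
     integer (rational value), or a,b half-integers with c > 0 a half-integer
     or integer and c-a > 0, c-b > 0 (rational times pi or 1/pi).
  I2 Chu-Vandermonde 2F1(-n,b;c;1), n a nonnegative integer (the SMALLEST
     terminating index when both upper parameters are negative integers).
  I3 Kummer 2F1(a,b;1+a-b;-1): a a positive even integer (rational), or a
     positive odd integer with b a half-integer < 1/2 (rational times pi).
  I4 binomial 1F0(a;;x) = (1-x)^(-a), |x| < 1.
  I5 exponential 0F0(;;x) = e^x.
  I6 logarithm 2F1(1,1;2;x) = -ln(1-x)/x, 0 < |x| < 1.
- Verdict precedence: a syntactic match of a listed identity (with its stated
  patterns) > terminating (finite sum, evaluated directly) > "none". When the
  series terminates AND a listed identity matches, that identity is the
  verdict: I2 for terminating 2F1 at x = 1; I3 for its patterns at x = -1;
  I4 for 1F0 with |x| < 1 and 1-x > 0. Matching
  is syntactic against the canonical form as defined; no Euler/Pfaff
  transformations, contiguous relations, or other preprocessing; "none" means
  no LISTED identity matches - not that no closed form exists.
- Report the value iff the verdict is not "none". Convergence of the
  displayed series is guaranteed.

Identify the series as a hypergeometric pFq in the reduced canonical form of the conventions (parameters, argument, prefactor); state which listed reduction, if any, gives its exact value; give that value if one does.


Reduced: x = -\frac{4}{5}, 0F0, upper = {-}, lower = {-}, C = \frac{5}{3}. Verdict: exponential (I5) matches (the 0F0 exponential series at x = -\frac{4}{5}). Exact value: \frac{5}{3} \cdot e^{-\frac{4}{5}}.

Key step: x = -\frac{4}{5} and the two k-th powers (prefactor 5/3) combine into one argument.
Step ratio: r(k) = -\frac{4}{5} * 1 / [(k+1)] - rational; roots negated = parameters, x = -\frac{4}{5}, C = \frac{5}{3}.


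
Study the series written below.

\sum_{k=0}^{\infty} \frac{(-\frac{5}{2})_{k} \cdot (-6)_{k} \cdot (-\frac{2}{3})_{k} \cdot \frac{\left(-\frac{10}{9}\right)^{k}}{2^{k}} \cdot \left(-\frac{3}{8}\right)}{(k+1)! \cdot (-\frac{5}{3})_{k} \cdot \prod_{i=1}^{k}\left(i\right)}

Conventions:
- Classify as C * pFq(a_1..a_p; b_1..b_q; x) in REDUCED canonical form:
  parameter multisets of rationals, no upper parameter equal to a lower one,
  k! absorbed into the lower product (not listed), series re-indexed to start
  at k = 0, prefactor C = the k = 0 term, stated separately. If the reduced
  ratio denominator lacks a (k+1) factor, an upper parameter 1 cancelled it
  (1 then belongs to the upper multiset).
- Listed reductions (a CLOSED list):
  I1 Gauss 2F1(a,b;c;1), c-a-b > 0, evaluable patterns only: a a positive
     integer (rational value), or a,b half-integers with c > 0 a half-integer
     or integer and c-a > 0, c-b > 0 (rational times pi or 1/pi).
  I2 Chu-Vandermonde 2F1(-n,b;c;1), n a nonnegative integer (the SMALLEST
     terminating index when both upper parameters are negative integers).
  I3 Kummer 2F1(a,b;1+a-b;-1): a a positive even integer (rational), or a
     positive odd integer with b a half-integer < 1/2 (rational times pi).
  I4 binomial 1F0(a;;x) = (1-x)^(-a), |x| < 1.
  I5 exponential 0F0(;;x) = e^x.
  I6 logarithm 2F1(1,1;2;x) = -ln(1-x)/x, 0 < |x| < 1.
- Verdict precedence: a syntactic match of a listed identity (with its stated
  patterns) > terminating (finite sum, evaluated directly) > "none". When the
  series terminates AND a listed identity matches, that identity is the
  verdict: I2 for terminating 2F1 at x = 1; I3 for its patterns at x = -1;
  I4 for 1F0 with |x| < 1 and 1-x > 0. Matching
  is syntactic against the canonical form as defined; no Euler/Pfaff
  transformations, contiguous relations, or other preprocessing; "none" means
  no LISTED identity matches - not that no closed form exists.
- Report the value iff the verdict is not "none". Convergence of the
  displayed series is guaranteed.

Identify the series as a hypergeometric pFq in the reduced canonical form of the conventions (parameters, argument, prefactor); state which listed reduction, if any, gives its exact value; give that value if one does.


The series (x = -\frac{5}{9}) is 3F2: upper {-6, -\frac{5}{2}, -\frac{2}{3}}, lower {-\frac{5}{3}, 2}, prefactor -\frac{3}{8}. Verdict: terminating at k = 6: the factor (-6)_k kills every later term; summing the 7 survivors is exact. Exact value: \frac{3863132267}{10158317568}.

Structural cue: t_0 = -\frac{3}{8} here, and the two k-th powers (prefactor -3/8) combine into one argument.
Consecutive-term ratio: r(k) = -\frac{5}{9} * (k-6) (k-\frac{5}{2}) (k-\frac{2}{3}) / [(k-\frac{5}{3}) (k+2) (k+1)] - rational in k. x = -\frac{5}{9}; t_0 = -\frac{3}{8}; negate the roots.


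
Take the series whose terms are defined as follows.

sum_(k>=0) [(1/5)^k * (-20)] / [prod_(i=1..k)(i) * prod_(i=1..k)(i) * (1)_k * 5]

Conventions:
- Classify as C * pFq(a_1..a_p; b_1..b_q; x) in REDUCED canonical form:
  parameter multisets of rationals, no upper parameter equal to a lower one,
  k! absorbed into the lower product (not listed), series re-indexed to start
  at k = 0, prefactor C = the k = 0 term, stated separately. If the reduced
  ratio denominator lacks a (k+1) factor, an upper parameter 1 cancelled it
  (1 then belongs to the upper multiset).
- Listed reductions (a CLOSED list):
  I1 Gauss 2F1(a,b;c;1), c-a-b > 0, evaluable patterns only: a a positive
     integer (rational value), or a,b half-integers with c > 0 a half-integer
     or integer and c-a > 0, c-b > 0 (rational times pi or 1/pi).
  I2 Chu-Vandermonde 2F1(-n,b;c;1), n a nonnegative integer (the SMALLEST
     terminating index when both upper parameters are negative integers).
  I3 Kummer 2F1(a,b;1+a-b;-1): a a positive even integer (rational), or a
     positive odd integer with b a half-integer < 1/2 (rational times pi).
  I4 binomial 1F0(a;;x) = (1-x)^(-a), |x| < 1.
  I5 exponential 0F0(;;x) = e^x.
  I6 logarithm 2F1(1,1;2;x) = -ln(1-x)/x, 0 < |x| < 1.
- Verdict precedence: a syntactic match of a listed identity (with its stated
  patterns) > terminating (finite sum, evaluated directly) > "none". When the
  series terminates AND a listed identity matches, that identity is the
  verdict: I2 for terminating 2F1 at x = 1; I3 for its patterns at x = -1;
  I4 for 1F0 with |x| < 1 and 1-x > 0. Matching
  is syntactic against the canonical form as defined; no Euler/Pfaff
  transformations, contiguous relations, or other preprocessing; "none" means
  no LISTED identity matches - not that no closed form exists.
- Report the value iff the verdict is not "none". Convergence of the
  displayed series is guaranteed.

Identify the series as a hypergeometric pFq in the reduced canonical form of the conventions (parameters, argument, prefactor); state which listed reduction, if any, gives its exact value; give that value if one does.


This is -4 * 0F2(-; 1, 1; 1/5) in reduced canonical form. Verdict: none. A 0F2 with upper {-} fits none of I1-I6 at x = 1/5; the sum runs forever.

First insight: x = (1/5) and the product of the first k integers (C = -4, x = 1/5) is k!.
Step ratio: r(k) = (1/5) * 1 / [(k+1) (k+1) (k+1)] - rational in k. x = (1/5); t_0 = -4; negate the roots.


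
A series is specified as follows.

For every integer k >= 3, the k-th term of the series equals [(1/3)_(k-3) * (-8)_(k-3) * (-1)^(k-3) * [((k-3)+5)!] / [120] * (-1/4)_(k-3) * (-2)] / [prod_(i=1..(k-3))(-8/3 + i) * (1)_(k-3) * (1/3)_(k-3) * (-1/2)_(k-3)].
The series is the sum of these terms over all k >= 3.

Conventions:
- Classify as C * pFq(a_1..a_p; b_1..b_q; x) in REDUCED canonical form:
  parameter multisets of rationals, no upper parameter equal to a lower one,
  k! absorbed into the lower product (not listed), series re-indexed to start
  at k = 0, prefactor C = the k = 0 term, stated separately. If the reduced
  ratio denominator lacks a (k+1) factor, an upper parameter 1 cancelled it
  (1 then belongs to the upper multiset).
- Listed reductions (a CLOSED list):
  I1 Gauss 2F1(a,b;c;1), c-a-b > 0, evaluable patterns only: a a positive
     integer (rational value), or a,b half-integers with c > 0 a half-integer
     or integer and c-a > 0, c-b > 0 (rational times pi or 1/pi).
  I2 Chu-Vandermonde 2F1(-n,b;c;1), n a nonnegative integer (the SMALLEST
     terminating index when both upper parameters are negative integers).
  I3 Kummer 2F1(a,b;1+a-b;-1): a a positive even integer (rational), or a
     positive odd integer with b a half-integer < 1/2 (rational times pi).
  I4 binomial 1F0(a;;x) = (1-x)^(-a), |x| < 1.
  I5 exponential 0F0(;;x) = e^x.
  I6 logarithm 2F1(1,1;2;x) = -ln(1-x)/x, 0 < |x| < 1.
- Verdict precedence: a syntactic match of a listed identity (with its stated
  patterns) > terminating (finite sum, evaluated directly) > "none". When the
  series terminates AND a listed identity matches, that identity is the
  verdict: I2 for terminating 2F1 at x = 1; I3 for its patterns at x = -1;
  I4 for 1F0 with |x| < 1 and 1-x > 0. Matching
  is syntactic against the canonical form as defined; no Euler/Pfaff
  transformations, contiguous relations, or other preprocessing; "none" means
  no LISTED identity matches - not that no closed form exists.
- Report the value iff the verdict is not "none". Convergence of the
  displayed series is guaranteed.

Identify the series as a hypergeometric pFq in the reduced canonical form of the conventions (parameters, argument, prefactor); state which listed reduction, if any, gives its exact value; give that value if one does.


At argument -1: a 3F2 with upper {-8, -1/4, 6}, lower {-5/3, -1/2}, scaled by C = -2. Verdict: terminating - upper parameter -8 makes this a finite sum (last index 8), evaluated exactly. Hence: -249179465167/16640.

Structural cue: x = (-1) and the parameter 1/3 appears in both the upper and lower lists and cancels.
Adjacent-term ratio: r(k) = (-1) * (k-8) (k-1/4) (k+6) / [(k-5/3) (k-1/2) (k+1)] ; factor over Q: parameters, x = (-1), and C = -2.


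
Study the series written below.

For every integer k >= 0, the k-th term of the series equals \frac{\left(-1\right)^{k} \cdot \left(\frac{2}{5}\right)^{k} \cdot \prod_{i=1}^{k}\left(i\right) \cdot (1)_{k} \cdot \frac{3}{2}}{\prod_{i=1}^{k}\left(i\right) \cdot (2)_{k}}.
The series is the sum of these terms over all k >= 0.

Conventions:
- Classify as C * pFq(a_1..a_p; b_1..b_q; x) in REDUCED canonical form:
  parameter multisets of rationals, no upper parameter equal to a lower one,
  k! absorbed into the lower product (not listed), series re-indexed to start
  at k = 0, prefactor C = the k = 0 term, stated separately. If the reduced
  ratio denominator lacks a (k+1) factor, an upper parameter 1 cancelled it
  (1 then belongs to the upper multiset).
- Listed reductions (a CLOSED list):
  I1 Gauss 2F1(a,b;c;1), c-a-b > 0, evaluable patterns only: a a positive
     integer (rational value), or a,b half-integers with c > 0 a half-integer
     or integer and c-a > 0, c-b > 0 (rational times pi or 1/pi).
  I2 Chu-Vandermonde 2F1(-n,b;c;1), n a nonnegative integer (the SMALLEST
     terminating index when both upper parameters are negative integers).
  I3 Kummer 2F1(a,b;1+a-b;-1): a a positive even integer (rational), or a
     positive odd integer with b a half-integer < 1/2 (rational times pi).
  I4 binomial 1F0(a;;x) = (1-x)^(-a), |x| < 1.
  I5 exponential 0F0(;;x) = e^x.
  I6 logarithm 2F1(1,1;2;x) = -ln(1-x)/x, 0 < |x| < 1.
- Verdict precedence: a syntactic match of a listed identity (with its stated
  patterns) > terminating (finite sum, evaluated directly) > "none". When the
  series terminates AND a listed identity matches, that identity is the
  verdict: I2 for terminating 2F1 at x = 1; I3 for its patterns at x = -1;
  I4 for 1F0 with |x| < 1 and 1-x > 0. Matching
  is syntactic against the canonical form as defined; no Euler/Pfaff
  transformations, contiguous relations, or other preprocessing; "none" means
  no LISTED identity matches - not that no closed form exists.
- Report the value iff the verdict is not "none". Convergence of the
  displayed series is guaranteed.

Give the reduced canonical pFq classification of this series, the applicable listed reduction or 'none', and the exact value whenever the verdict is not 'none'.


Key observation: with t_0 = \frac{3}{2}, the (-1)^k factor (C = 3/2) folds into the argument's sign.
Term ratio: r(k) = -\frac{2}{5} * (k+1) (k+1) / [(k+2) (k+1)] - poly over poly, x = -\frac{2}{5} from leading terms; C = \frac{3}{2} at k = 0.

Prefactor \frac{3}{2}, argument -\frac{2}{5}: 2F1 with upper {1, 1} over lower {2}. Verdict: logarithm (I6) applies (the logarithm: parameters (1,1;2), x = -\frac{2}{5}). Exact value: \frac{15}{4} \cdot \ln\left(\frac{7}{5}\right).


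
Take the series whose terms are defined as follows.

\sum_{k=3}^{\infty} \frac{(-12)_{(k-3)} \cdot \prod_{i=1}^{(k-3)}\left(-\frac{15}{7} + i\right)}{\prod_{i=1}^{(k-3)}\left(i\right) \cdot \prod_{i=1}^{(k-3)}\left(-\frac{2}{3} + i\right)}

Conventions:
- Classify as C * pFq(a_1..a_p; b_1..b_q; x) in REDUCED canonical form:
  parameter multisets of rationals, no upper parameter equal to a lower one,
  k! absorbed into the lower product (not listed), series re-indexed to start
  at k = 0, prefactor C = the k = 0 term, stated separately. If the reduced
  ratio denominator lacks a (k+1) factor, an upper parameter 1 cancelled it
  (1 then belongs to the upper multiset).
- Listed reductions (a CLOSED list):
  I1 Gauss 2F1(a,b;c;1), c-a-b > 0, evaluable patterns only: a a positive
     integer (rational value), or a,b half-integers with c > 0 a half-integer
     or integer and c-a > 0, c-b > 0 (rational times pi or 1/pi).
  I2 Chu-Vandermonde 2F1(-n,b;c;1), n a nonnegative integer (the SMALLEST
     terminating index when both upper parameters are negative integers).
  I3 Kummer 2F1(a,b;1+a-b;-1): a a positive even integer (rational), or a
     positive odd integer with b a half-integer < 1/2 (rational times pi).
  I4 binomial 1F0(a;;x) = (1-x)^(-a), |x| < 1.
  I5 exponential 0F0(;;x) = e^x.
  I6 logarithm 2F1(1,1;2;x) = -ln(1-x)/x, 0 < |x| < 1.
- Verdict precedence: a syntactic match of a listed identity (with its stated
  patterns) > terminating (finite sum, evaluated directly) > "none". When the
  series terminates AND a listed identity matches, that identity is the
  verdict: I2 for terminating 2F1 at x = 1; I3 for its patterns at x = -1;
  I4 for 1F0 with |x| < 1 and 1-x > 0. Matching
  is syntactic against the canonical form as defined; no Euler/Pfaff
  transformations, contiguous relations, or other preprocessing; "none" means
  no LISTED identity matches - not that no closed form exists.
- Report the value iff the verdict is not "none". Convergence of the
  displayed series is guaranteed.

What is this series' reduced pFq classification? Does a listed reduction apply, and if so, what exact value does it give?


Structural cue: t_0 being 1, the product of the first k integers (prefactor 1) is k!.
Term ratio: r(k) = 1 * (k-12) (k-\frac{8}{7}) / [(k+\frac{1}{3}) (k+1)] ; factor over Q: parameters, x = 1, and C = 1.

Classification (C = 1): 2F1 with upper {-12, -\frac{8}{7}}, lower {\frac{1}{3}}, argument x = 1. Verdict: the Chu-Vandermonde identity I2 fires (terminating 2F1 at x = 1 with n = 12, b = -8/7, c = \frac{1}{3}). Its exact value is \frac{6927549342116521}{128862383841310}.


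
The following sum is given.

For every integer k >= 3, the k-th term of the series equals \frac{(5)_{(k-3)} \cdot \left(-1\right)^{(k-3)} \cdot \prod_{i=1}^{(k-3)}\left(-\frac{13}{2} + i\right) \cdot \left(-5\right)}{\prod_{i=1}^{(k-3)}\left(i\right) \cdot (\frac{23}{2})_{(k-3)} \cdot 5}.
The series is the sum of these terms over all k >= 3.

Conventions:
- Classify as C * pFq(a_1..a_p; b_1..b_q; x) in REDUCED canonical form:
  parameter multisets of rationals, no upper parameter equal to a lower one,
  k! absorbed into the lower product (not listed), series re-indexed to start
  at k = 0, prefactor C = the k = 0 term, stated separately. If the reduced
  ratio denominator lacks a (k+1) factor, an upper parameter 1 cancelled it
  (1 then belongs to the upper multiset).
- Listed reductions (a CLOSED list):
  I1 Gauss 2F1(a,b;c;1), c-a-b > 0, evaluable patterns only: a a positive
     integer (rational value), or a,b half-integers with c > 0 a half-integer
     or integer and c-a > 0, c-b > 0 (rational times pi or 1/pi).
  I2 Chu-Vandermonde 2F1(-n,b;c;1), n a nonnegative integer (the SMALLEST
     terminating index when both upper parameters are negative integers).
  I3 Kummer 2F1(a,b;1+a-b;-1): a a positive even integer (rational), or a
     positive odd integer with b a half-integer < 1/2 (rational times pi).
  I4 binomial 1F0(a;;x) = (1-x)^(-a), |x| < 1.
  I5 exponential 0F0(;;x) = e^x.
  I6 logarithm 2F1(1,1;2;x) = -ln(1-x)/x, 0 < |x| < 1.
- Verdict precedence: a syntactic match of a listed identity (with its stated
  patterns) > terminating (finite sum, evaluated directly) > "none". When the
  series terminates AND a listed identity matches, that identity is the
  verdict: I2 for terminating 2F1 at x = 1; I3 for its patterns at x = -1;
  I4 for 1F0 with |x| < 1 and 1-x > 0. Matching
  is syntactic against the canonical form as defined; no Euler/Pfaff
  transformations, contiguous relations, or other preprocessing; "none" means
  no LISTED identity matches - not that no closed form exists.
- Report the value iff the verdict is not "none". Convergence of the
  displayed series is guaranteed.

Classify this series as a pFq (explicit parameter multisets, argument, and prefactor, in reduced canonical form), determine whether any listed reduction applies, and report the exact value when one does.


Reduced: x = -1, 2F1, upper = {-\frac{11}{2}, 5}, lower = {\frac{23}{2}}, C = -1. Verdict (x = -1): Kummer's theorem (I3) applies (x = -1; c = \frac{23}{2} equals 1+a-b for upper {-\frac{11}{2}, 5}: listed pattern). Its exact value is \left(-\frac{43648605}{16777216}\right) \cdot \pi.

Key step: from the first term -1: the product of the first k integers (C = -1, x = -1) is k!.
Step ratio: r(k) = -1 * (k-\frac{11}{2}) (k+5) / [(k+\frac{23}{2}) (k+1)] - poly over poly, x = -1 from leading terms; C = -1 at k = 0.


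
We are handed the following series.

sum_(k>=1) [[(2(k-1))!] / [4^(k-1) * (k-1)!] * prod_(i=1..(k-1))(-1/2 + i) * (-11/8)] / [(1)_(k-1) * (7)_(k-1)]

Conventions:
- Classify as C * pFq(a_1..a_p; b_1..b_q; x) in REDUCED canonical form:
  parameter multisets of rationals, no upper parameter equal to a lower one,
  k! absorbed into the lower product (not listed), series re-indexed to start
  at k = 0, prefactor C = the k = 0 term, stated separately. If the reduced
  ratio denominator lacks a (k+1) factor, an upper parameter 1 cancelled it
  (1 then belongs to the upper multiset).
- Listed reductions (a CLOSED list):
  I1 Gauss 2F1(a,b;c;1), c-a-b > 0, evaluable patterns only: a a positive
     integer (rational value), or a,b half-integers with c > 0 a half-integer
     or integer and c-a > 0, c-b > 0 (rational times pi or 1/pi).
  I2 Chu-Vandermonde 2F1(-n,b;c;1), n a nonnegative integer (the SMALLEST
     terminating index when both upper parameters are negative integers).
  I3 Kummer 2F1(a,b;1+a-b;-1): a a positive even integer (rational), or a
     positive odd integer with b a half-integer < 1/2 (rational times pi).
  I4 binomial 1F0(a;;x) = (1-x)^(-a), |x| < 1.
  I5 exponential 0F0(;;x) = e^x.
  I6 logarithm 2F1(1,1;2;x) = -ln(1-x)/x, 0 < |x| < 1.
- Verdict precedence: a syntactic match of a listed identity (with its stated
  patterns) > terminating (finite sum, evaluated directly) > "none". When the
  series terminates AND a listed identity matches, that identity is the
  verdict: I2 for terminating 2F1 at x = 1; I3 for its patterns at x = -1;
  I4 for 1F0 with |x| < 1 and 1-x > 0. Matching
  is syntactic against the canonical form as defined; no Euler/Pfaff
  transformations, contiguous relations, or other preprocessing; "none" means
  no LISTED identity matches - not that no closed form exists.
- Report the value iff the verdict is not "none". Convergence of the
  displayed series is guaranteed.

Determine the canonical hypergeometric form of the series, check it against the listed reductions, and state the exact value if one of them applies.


Canonical form: C = -11/8 times 2F1 with upper {1/2, 1/2}, lower {7}, x = 1. Verdict: Gauss (I1, half-integer pattern) matches (x = 1; upper {1/2, 1/2} half-integers, c = 7 in the evaluable pattern). Value: (-65536/14553) / pi.

Key step: x = 1 and the (2k)!/(4^k k!) block (C = -11/8, x = 1) is the Pochhammer (1/2)_k.
Adjacent-term ratio: r(k) = 1 * (k+1/2) (k+1/2) / [(k+7) (k+1)] - poly over poly, x = 1 from leading terms; C = -11/8 at k = 0.


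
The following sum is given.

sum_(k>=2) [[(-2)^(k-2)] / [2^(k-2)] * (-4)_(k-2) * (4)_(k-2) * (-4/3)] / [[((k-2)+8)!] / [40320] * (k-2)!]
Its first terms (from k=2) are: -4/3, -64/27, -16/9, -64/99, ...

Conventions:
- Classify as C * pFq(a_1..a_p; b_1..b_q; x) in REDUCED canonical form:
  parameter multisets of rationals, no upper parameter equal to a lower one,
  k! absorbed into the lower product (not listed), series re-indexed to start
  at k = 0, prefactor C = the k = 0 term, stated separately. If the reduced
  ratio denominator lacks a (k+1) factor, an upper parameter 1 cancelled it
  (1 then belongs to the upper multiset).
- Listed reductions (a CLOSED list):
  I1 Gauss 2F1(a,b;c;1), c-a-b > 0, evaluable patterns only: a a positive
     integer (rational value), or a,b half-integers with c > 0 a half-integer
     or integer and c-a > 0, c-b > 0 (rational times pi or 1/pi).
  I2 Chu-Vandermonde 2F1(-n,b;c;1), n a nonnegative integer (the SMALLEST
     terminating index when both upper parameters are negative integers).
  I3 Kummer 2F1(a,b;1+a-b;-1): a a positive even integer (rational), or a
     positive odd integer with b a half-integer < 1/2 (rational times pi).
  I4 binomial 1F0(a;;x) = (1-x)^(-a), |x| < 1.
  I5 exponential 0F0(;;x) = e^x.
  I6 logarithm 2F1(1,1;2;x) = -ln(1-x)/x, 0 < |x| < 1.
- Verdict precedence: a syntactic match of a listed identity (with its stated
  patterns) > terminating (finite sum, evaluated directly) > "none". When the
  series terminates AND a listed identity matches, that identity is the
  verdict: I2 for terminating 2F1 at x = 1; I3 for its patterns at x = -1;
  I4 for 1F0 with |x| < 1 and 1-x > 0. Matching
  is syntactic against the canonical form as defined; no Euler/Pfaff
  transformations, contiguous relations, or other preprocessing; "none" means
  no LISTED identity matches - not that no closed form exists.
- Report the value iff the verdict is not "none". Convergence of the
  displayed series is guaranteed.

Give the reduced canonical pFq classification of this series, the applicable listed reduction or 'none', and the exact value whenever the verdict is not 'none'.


The tell: with t_0 = -4/3, the two k-th powers (C = -4/3) combine into one argument.
Step ratio: r(k) = (-1) * (k-4) (k+4) / [(k+9) (k+1)] - poly over poly, x = (-1) from leading terms; C = -4/3 at k = 0.

The series (x = -1) is 2F1: upper {-4, 4}, lower {9}, prefactor -4/3. Verdict: Kummer's theorem (I3) applies (x = -1; c = 9 equals 1+a-b for upper {-4, 4}: listed pattern). Exact value: -56/9.
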